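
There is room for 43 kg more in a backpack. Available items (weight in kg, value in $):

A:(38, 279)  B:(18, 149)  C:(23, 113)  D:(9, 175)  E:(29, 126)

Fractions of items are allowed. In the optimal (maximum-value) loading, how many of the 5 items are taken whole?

2

Ratios (sorted): D 19.44, B 8.28, A 7.34, C 4.91, E 4.34
take D (9 @ 175); take B (18 @ 149); take 16/38 of A → 117.47. Capacity used 43/43.
2 item(s) taken whole; one partial (take 16/38 of A).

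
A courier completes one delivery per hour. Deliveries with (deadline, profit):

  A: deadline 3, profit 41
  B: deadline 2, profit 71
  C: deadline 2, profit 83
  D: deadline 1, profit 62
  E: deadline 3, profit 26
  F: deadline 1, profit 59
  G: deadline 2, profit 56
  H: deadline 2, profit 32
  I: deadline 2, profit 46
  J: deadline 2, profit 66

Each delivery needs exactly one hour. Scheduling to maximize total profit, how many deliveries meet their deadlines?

Take jobs in profit order; each goes to the latest open slot no later than its deadline.
By profit: C(d2,83), B(d2,71), J(d2,66), D(d1,62), F(d1,59), G(d2,56), I(d2,46), A(d3,41), H(d2,32), E(d3,26)
C→slot 2; B→slot 1; J skipped; D skipped; F skipped; G skipped; I skipped; A→slot 3; H skipped; E skipped.
3 of 10 scheduled.

3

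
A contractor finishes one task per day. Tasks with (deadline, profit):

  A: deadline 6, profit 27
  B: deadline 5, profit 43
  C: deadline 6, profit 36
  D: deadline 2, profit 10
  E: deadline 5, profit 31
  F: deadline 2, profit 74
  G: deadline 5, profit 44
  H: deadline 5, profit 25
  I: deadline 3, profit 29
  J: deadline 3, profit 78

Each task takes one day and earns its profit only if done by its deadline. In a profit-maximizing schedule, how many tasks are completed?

6

Take jobs in profit order; each goes to the latest open slot no later than its deadline.
Profit order: J=78 F=74 G=44 B=43 C=36 E=31 I=29 A=27 H=25 D=10
Assign: J→slot 3, F→slot 2, G→slot 5, B→slot 4, C→slot 6, E→slot 1, I skipped, A skipped, H skipped, D skipped.
Slots: [1:E] [2:F] [3:J] [4:B] [5:G] [6:C]
6 of 10 scheduled.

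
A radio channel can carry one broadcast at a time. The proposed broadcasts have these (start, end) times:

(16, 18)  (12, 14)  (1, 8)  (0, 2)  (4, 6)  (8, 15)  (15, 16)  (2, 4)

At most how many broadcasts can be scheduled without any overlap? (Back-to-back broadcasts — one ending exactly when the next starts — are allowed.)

By end time: (0,2), (2,4), (4,6), (1,8), (12,14), (8,15), (15,16), (16,18).
Pick (0,2); next start ≥ 2 → (2,4); next start ≥ 4 → (4,6); next start ≥ 6 → (12,14); next start ≥ 14 → (15,16); next start ≥ 16 → (16,18).
Selected 6 broadcasts.

6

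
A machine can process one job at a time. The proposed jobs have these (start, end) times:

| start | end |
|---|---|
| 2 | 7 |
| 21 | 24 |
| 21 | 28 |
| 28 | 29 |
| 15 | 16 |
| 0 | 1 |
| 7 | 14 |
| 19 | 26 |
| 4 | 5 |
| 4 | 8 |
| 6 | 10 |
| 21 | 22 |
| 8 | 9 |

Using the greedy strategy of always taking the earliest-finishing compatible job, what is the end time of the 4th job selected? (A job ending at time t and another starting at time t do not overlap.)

Greedy by earliest finish: after sorting by end time, pick each interval compatible with the last pick.
By end time: (0,1), (4,5), (2,7), (4,8), (8,9), (6,10), (7,14), (15,16), (21,22), (21,24), (19,26), (21,28), (28,29).
Pick (0,1); next start ≥ 1 → (4,5); next start ≥ 5 → (8,9); next start ≥ 9 → (15,16); next start ≥ 16 → (21,22); next start ≥ 22 → (28,29).
Selected: (0,1) (4,5) (8,9) (15,16) (21,22) (28,29)

16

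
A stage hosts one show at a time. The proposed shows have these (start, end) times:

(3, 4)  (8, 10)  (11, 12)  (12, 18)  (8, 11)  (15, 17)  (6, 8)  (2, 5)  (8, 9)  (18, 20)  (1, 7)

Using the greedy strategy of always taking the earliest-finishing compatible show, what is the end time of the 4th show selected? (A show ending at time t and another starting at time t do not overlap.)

12

Sort by end time and greedily take each interval whose start is ≥ the last chosen end.
Sorted by end: (3,4)  (2,5)  (1,7)  (6,8)  (8,9)  (8,10)  (8,11)  (11,12)  (15,17)  (12,18)  (18,20)
take (3,4); take (6,8); take (8,9); skip (8,10); skip (8,11); take (11,12); take (15,17); take (18,20).
Selected: (3,4) (6,8) (8,9) (11,12) (15,17) (18,20)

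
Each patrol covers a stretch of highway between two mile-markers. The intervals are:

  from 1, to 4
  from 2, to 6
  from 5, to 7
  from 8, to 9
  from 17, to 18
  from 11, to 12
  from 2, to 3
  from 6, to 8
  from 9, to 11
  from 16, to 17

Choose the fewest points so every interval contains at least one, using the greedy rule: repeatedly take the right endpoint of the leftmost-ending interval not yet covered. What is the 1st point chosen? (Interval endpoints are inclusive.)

Sort by right endpoint; whenever an interval is uncovered, place a point at its right end.
Sorted: [2,3] [1,4] [2,6] [5,7] [6,8] [8,9] [9,11] [11,12] [16,17] [17,18]
{[2,3],[1,4],[2,6]} hit by 3; {[5,7],[6,8]} hit by 7; {[8,9],[9,11]} hit by 9; {[11,12]} hit by 12; {[16,17],[17,18]} hit by 17.
Points: 3, 7, 9, 12, 17 (5 total).

3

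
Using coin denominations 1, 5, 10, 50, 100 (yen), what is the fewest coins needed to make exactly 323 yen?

323 = 3×100 + 2×10 + 3×1
Total coins = 3 + 2 + 3 = 8

8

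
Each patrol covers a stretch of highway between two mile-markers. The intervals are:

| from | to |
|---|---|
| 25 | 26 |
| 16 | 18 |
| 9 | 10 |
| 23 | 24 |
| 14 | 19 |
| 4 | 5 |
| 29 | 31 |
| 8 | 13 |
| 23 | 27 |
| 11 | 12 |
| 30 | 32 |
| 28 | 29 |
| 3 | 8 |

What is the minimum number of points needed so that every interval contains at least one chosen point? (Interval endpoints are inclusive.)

By right end: [4,5]  [3,8]  [9,10]  [11,12]  [8,13]  [16,18]  [14,19]  [23,24]  [25,26]  [23,27]  [28,29]  [29,31]  [30,32]
[4,5] uncovered → point at 5; [9,10] uncovered → point at 10; [11,12] uncovered → point at 12; [16,18] uncovered → point at 18; [23,24] uncovered → point at 24; [25,26] uncovered → point at 26; [28,29] uncovered → point at 29; [30,32] uncovered → point at 32.
Points: 5, 10, 12, 18, 24, 26, 29, 32 (8 total).

8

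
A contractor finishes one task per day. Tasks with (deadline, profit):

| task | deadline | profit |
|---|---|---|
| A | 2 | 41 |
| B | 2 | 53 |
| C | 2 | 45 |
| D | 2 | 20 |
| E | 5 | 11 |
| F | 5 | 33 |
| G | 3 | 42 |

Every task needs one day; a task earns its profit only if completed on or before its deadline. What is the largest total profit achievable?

184

Take jobs in profit order; each goes to the latest open slot no later than its deadline.
Profit order: B=53 C=45 G=42 A=41 F=33 D=20 E=11
Assign: B→slot 2, C→slot 1, G→slot 3, A skipped, F→slot 5, D skipped, E→slot 4.
Slots: [1:C] [2:B] [3:G] [4:E] [5:F]
Profit = 45 + 53 + 42 + 11 + 33 = 184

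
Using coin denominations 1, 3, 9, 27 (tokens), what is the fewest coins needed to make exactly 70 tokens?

6

Use the largest denomination that fits, subtract, and repeat.
70 = 2×27 + 1×9 + 2×3 + 1×1
Total coins = 2 + 1 + 2 + 1 = 6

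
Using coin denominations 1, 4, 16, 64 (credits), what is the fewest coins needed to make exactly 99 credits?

99 = 1×64 + 2×16 + 3×1
Total coins = 1 + 2 + 3 = 6

6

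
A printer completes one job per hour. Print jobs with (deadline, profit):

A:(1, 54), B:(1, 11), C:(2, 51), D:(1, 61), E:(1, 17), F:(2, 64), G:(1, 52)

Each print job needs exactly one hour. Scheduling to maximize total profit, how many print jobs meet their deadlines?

2

Take jobs in profit order; each goes to the latest open slot no later than its deadline.
By profit: F(d2,64), D(d1,61), A(d1,54), G(d1,52), C(d2,51), E(d1,17), B(d1,11)
F→slot 2; D→slot 1; A skipped; G skipped; C skipped; E skipped; B skipped.
2 of 7 scheduled.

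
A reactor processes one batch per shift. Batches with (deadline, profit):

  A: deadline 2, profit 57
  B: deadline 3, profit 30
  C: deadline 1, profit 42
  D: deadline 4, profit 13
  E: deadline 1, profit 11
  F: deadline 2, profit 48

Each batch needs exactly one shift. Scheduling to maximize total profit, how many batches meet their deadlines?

By profit: A(d2,57), F(d2,48), C(d1,42), B(d3,30), D(d4,13), E(d1,11)
A→slot 2; F→slot 1; C skipped; B→slot 3; D→slot 4; E skipped.
4 of 6 scheduled.

4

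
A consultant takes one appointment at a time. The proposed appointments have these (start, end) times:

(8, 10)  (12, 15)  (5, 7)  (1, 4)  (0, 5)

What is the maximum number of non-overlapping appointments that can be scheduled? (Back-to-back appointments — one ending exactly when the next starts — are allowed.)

4

Order by finish time; keep every interval that doesn't clash with the previous kept one.
Sorted by end: (1,4)  (0,5)  (5,7)  (8,10)  (12,15)
take (1,4); take (5,7); take (8,10); take (12,15).
Selected 4 appointments.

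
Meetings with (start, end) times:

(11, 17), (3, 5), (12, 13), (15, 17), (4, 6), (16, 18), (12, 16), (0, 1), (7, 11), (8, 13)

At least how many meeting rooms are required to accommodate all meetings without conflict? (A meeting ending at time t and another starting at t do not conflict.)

The answer is the maximum number of intervals overlapping at any instant.
Events (time:±→running): 0:+→1 1:-→0 3:+→1 4:+→2 5:-→1 6:-→0 7:+→1 8:+→2 11:-→1 11:+→2 12:+→3 12:+→4 … peak 4.

4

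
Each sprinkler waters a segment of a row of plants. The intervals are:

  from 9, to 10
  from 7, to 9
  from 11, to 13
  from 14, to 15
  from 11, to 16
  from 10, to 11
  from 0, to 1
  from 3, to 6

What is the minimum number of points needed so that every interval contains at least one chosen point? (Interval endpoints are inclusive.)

Sort by right endpoint; whenever an interval is uncovered, place a point at its right end.
By right end: [0,1]  [3,6]  [7,9]  [9,10]  [10,11]  [11,13]  [14,15]  [11,16]
[0,1] uncovered → point at 1; [3,6] uncovered → point at 6; [7,9] uncovered → point at 9; [10,11] uncovered → point at 11; [14,15] uncovered → point at 15.
Points: 1, 6, 9, 11, 15 (5 total).

5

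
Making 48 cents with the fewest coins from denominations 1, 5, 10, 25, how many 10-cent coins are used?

2

48 = 1×25 + 2×10 + 3×1
Count of 10: 2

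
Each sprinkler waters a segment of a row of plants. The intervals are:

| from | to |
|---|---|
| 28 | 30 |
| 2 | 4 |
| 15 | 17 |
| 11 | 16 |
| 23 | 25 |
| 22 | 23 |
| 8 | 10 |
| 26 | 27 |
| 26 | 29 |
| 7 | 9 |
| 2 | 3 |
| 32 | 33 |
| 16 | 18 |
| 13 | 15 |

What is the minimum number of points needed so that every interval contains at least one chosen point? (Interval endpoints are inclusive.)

8

Sort by right endpoint; whenever an interval is uncovered, place a point at its right end.
Sorted: [2,3] [2,4] [7,9] [8,10] [13,15] [11,16] [15,17] [16,18] [22,23] [23,25] [26,27] [26,29] [28,30] [32,33]
{[2,3],[2,4]} hit by 3; {[7,9],[8,10]} hit by 9; {[13,15],[11,16],[15,17]} hit by 15; {[16,18]} hit by 18; {[22,23],[23,25]} hit by 23; {[26,27],[26,29]} hit by 27; {[28,30]} hit by 30; {[32,33]} hit by 33.
Points: 3, 9, 15, 18, 23, 27, 30, 33 (8 total).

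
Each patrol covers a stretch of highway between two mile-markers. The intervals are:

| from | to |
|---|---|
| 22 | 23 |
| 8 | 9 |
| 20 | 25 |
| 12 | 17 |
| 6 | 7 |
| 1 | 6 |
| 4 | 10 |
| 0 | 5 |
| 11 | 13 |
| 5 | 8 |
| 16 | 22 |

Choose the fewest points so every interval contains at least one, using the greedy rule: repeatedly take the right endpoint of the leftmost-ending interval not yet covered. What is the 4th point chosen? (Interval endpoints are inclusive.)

13

By right end: [0,5]  [1,6]  [6,7]  [5,8]  [8,9]  [4,10]  [11,13]  [12,17]  [16,22]  [22,23]  [20,25]
[0,5] uncovered → point at 5; [6,7] uncovered → point at 7; [8,9] uncovered → point at 9; [11,13] uncovered → point at 13; [16,22] uncovered → point at 22.
Points: 5, 7, 9, 13, 22 (5 total).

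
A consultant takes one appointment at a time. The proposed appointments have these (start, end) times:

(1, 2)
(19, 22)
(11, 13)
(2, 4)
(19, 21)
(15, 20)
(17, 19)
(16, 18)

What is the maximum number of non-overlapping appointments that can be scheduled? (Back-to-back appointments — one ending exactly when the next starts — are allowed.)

Order by finish time; keep every interval that doesn't clash with the previous kept one.
By end time: (1,2), (2,4), (11,13), (16,18), (17,19), (15,20), (19,21), (19,22).
Pick (1,2); next start ≥ 2 → (2,4); next start ≥ 4 → (11,13); next start ≥ 13 → (16,18); next start ≥ 18 → (19,21).
Selected 5 appointments.

5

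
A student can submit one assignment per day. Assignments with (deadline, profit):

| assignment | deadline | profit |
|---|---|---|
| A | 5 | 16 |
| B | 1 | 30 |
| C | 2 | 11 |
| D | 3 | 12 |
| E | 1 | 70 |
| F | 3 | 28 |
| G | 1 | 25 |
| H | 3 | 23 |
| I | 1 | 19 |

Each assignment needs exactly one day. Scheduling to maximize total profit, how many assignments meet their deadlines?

4

Take jobs in profit order; each goes to the latest open slot no later than its deadline.
By profit: E(d1,70), B(d1,30), F(d3,28), G(d1,25), H(d3,23), I(d1,19), A(d5,16), D(d3,12), C(d2,11)
E→slot 1; B skipped; F→slot 3; G skipped; H→slot 2; I skipped; A→slot 5; D skipped; C skipped.
4 of 9 scheduled.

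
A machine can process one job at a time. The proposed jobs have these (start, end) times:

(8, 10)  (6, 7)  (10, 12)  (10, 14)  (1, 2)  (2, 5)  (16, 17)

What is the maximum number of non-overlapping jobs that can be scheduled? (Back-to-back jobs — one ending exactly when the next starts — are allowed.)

Sorted by end: (1,2)  (2,5)  (6,7)  (8,10)  (10,12)  (10,14)  (16,17)
take (1,2); take (2,5); take (6,7); take (8,10); take (10,12); take (16,17).
Selected 6 jobs.

6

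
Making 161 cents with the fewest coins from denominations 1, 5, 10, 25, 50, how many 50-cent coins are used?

Greedy: take as many of the largest coin as possible, then repeat with the remainder.
161 = 3×50 + 1×10 + 1×1
Count of 50: 3

3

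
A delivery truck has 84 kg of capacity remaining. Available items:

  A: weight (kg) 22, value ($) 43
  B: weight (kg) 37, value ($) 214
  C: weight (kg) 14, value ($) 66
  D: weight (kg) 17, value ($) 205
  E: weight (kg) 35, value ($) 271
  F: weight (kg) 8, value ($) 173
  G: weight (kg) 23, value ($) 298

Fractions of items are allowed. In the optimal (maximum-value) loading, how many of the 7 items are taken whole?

4

Ratios (sorted): F 21.62, G 12.96, D 12.06, E 7.74, B 5.78, C 4.71, A 1.95
take F (8 @ 173); take G (23 @ 298); take D (17 @ 205); take E (35 @ 271); take 1/37 of B → 5.78. Capacity used 84/84.
4 item(s) taken whole; one partial (take 1/37 of B).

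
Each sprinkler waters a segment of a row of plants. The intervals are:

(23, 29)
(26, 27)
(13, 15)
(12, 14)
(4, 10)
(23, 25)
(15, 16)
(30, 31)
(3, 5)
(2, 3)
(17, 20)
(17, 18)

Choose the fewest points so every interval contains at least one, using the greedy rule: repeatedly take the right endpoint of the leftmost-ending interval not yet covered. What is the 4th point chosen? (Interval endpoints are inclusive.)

16

Process intervals by earliest right end; each time one isn't hit yet, stab at its right endpoint.
Sorted: [2,3] [3,5] [4,10] [12,14] [13,15] [15,16] [17,18] [17,20] [23,25] [26,27] [23,29] [30,31]
{[2,3],[3,5]} hit by 3; {[4,10]} hit by 10; {[12,14],[13,15]} hit by 14; {[15,16]} hit by 16; {[17,18],[17,20]} hit by 18; {[23,25]} hit by 25; {[26,27],[23,29]} hit by 27; {[30,31]} hit by 31.
Points: 3, 10, 14, 16, 18, 25, 27, 31 (8 total).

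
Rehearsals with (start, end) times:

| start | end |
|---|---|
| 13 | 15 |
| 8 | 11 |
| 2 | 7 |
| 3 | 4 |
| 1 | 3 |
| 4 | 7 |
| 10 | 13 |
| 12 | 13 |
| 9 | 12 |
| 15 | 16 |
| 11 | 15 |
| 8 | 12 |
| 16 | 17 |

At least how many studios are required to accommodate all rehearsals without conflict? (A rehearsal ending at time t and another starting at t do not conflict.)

4

The answer is the maximum number of intervals overlapping at any instant.
starts: [1, 2, 3, 4, 8, 8, 9, 10, 11, 12, 13, 15, 16]
ends:   [3, 4, 7, 7, 11, 12, 12, 13, 13, 15, 15, 16, 17]
s1→1 s2→2 e3→1 s3→2 e4→1 s4→2 e7→1 e7→0 s8→1 s8→2 s9→3 s10→4  — peak 4.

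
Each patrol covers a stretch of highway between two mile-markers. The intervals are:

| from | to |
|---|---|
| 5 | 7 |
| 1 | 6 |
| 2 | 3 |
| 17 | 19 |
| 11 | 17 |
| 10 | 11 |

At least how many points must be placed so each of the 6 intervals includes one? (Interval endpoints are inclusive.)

Process intervals by earliest right end; each time one isn't hit yet, stab at its right endpoint.
Sorted: [2,3] [1,6] [5,7] [10,11] [11,17] [17,19]
{[2,3],[1,6]} hit by 3; {[5,7]} hit by 7; {[10,11],[11,17]} hit by 11; {[17,19]} hit by 19.
Points: 3, 7, 11, 19 (4 total).

4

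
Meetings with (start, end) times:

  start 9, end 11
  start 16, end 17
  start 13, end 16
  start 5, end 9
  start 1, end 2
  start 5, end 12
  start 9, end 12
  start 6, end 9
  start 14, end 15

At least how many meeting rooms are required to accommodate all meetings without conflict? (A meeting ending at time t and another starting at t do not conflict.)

3

starts: [1, 5, 5, 6, 9, 9, 13, 14, 16]
ends:   [2, 9, 9, 11, 12, 12, 15, 16, 17]
s1→1 e2→0 s5→1 s5→2 s6→3  — peak 3.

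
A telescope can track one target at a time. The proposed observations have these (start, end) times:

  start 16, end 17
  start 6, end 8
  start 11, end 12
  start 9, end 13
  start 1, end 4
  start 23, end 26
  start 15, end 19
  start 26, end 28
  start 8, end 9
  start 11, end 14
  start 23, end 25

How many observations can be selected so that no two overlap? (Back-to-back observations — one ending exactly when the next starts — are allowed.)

Greedy by earliest finish: after sorting by end time, pick each interval compatible with the last pick.
Sorted by end: (1,4)  (6,8)  (8,9)  (11,12)  (9,13)  (11,14)  (16,17)  (15,19)  (23,25)  (23,26)  (26,28)
take (1,4); take (6,8); take (8,9); take (11,12); skip (9,13); skip (11,14); take (16,17); take (23,25); take (26,28).
Selected 7 observations.

7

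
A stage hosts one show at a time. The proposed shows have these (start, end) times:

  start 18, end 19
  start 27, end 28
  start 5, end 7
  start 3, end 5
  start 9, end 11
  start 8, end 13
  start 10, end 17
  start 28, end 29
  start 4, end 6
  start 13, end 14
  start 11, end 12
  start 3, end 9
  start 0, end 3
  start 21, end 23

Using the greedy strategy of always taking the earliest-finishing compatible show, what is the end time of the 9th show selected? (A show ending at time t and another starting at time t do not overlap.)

Sort by end time and greedily take each interval whose start is ≥ the last chosen end.
Sorted by end: (0,3)  (3,5)  (4,6)  (5,7)  (3,9)  (9,11)  (11,12)  (8,13)  (13,14)  (10,17)  (18,19)  (21,23)  (27,28)  (28,29)
take (0,3); take (3,5); skip (4,6); take (5,7); take (9,11); take (11,12); take (13,14); take (18,19); take (21,23); take (27,28); take (28,29).
Selected: (0,3) (3,5) (5,7) (9,11) (11,12) (13,14) (18,19) (21,23) (27,28) (28,29)

28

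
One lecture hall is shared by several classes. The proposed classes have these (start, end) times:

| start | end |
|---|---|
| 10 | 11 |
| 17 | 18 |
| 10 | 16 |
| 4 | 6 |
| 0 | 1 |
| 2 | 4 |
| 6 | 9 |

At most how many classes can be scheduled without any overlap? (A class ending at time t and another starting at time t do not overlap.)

6

Greedy by earliest finish: after sorting by end time, pick each interval compatible with the last pick.
By end time: (0,1), (2,4), (4,6), (6,9), (10,11), (10,16), (17,18).
Pick (0,1); next start ≥ 1 → (2,4); next start ≥ 4 → (4,6); next start ≥ 6 → (6,9); next start ≥ 9 → (10,11); next start ≥ 11 → (17,18).
Selected 6 classes.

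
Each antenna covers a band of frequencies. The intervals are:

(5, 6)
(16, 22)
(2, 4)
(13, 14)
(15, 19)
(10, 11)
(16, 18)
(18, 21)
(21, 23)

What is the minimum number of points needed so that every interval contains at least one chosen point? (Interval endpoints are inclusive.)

6

Sort by right endpoint; whenever an interval is uncovered, place a point at its right end.
Sorted: [2,4] [5,6] [10,11] [13,14] [16,18] [15,19] [18,21] [16,22] [21,23]
{[2,4]} hit by 4; {[5,6]} hit by 6; {[10,11]} hit by 11; {[13,14]} hit by 14; {[16,18],[15,19],[18,21],[16,22]} hit by 18; {[21,23]} hit by 23.
Points: 4, 6, 11, 14, 18, 23 (6 total).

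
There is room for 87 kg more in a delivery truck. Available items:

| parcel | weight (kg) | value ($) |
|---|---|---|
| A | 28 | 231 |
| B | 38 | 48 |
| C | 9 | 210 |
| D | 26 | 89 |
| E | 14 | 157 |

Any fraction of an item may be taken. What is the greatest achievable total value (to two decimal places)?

Order: C (210/9=23.33) > E (157/14=11.21) > A (231/28=8.25) > D (89/26=3.42) > B (48/38=1.26)
Fill: take C (9 @ 210) → take E (14 @ 157) → take A (28 @ 231) → take D (26 @ 89) → take 10/38 of B → 12.63; 87/87 used.
Total value = 699.63

699.63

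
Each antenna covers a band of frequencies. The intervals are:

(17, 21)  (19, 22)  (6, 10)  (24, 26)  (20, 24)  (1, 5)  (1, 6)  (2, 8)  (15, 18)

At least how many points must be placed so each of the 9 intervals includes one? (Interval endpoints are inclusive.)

Sorted: [1,5] [1,6] [2,8] [6,10] [15,18] [17,21] [19,22] [20,24] [24,26]
{[1,5],[1,6],[2,8]} hit by 5; {[6,10]} hit by 10; {[15,18],[17,21]} hit by 18; {[19,22],[20,24]} hit by 22; {[24,26]} hit by 26.
Points: 5, 10, 18, 22, 26 (5 total).

5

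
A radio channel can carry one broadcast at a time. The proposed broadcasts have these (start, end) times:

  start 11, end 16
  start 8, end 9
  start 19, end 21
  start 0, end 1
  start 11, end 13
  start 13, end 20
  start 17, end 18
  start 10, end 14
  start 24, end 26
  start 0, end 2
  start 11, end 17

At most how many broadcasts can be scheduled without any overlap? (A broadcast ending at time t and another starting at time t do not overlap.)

Greedy by earliest finish: after sorting by end time, pick each interval compatible with the last pick.
By end time: (0,1), (0,2), (8,9), (11,13), (10,14), (11,16), (11,17), (17,18), (13,20), (19,21), (24,26).
Pick (0,1); next start ≥ 1 → (8,9); next start ≥ 9 → (11,13); next start ≥ 13 → (17,18); next start ≥ 18 → (19,21); next start ≥ 21 → (24,26).
Selected 6 broadcasts.

6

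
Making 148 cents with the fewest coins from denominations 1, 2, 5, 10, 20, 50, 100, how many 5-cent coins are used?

Use the largest denomination that fits, subtract, and repeat.
148 = 1×100 + 2×20 + 1×5 + 1×2 + 1×1
Count of 5: 1

1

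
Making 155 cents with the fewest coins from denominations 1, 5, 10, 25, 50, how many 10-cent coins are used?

0

Greedy: take as many of the largest coin as possible, then repeat with the remainder.
155 = 3×50 + 1×5
Count of 10: 0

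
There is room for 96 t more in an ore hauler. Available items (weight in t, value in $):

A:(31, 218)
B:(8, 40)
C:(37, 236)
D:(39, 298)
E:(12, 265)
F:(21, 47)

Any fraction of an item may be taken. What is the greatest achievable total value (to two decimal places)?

Greedy by value/weight ratio, highest first.
Ratios (sorted): E 22.08, D 7.64, A 7.03, C 6.38, B 5.00, F 2.24
take E (12 @ 265); take D (39 @ 298); take A (31 @ 218); take 14/37 of C → 89.30. Capacity used 96/96.
Total value = 870.30

870.30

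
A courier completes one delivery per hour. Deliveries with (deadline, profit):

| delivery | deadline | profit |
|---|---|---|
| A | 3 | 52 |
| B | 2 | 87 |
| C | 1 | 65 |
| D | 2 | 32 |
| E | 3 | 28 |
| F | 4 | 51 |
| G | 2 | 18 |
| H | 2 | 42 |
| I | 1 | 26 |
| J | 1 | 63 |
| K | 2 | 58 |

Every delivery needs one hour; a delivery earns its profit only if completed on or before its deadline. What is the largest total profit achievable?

By profit: B(d2,87), C(d1,65), J(d1,63), K(d2,58), A(d3,52), F(d4,51), H(d2,42), D(d2,32), E(d3,28), I(d1,26), G(d2,18)
B→slot 2; C→slot 1; J skipped; K skipped; A→slot 3; F→slot 4; H skipped; D skipped; E skipped; I skipped; G skipped.
Profit = 65 + 87 + 52 + 51 = 255

255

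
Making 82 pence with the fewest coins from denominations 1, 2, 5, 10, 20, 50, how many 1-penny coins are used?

0

82 − 1×50→32 − 1×20→12 − 1×10→2 − 1×2→0
Count of 1: 0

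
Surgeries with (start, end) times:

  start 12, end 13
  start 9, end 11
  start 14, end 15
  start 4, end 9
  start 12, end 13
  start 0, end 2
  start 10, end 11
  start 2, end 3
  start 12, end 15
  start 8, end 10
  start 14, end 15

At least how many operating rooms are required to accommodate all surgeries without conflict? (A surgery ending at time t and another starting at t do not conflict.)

3

Count concurrent intervals with a sweep; the peak is the room count.
starts: [0, 2, 4, 8, 9, 10, 12, 12, 12, 14, 14]
ends:   [2, 3, 9, 10, 11, 11, 13, 13, 15, 15, 15]
s0→1 e2→0 s2→1 e3→0 s4→1 s8→2 e9→1 s9→2 e10→1 s10→2 e11→1 e11→0 s12→1 s12→2 s12→3  — peak 3.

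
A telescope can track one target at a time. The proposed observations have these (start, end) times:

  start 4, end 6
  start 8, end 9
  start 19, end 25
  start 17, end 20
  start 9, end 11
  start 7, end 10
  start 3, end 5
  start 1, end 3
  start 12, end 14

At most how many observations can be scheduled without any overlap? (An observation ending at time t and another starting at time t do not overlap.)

Order by finish time; keep every interval that doesn't clash with the previous kept one.
By end time: (1,3), (3,5), (4,6), (8,9), (7,10), (9,11), (12,14), (17,20), (19,25).
Pick (1,3); next start ≥ 3 → (3,5); next start ≥ 5 → (8,9); next start ≥ 9 → (9,11); next start ≥ 11 → (12,14); next start ≥ 14 → (17,20).
Selected 6 observations.

6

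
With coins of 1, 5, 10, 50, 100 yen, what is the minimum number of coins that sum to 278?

9

278 = 2×100 + 1×50 + 2×10 + 1×5 + 3×1
Total coins = 2 + 1 + 2 + 1 + 3 = 9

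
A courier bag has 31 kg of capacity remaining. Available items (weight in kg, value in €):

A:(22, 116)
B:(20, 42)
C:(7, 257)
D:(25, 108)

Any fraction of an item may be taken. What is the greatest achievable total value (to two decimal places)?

381.64

Sort by value per unit weight and fill in that order.
Ratios (sorted): C 36.71, A 5.27, D 4.32, B 2.10
take C (7 @ 257); take A (22 @ 116); take 2/25 of D → 8.64. Capacity used 31/31.
Total value = 381.64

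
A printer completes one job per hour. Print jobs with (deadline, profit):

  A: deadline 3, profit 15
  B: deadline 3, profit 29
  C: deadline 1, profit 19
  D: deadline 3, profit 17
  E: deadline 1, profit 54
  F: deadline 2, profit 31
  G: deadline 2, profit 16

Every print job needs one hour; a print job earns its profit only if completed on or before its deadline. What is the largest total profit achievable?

Sort by profit descending; place each in the latest free slot ≤ its deadline.
By profit: E(d1,54), F(d2,31), B(d3,29), C(d1,19), D(d3,17), G(d2,16), A(d3,15)
E→slot 1; F→slot 2; B→slot 3; C skipped; D skipped; G skipped; A skipped.
Profit = 54 + 31 + 29 = 114

114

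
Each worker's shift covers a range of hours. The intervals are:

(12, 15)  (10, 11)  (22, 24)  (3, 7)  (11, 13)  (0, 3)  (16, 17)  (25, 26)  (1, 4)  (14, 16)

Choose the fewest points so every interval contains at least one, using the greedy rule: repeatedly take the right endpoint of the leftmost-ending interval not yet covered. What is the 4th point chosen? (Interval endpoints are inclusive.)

Sorted: [0,3] [1,4] [3,7] [10,11] [11,13] [12,15] [14,16] [16,17] [22,24] [25,26]
{[0,3],[1,4],[3,7]} hit by 3; {[10,11],[11,13]} hit by 11; {[12,15],[14,16]} hit by 15; {[16,17]} hit by 17; {[22,24]} hit by 24; {[25,26]} hit by 26.
Points: 3, 11, 15, 17, 24, 26 (6 total).

17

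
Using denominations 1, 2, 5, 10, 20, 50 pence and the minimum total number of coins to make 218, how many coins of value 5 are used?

1

Use the largest denomination that fits, subtract, and repeat.
218 = 4×50 + 1×10 + 1×5 + 1×2 + 1×1
Count of 5: 1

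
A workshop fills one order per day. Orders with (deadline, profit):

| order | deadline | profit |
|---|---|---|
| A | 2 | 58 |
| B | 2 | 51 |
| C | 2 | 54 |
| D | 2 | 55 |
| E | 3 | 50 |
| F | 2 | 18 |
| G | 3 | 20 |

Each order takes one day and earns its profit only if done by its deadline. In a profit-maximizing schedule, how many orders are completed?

3

By profit: A(d2,58), D(d2,55), C(d2,54), B(d2,51), E(d3,50), G(d3,20), F(d2,18)
A→slot 2; D→slot 1; C skipped; B skipped; E→slot 3; G skipped; F skipped.
3 of 7 scheduled.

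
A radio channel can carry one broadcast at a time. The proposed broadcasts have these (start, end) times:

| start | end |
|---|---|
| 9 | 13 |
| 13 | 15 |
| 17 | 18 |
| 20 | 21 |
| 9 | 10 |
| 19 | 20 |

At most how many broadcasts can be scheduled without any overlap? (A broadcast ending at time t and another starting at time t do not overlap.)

Sort by end time and greedily take each interval whose start is ≥ the last chosen end.
By end time: (9,10), (9,13), (13,15), (17,18), (19,20), (20,21).
Pick (9,10); next start ≥ 10 → (13,15); next start ≥ 15 → (17,18); next start ≥ 18 → (19,20); next start ≥ 20 → (20,21).
Selected 5 broadcasts.

5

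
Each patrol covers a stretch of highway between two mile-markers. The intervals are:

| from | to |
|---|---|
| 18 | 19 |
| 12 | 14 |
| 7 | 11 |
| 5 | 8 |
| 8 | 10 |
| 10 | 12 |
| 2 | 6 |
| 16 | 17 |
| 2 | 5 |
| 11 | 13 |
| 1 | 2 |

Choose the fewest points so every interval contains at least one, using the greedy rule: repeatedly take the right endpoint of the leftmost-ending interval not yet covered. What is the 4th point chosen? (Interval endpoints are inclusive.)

17

Sorted: [1,2] [2,5] [2,6] [5,8] [8,10] [7,11] [10,12] [11,13] [12,14] [16,17] [18,19]
{[1,2],[2,5],[2,6]} hit by 2; {[5,8],[8,10],[7,11]} hit by 8; {[10,12],[11,13],[12,14]} hit by 12; {[16,17]} hit by 17; {[18,19]} hit by 19.
Points: 2, 8, 12, 17, 19 (5 total).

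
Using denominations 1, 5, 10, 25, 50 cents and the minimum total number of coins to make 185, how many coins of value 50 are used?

Use the largest denomination that fits, subtract, and repeat.
185 − 3×50→35 − 1×25→10 − 1×10→0
Count of 50: 3

3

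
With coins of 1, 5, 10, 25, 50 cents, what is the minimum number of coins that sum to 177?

6

Greedy: take as many of the largest coin as possible, then repeat with the remainder.
177 − 3×50→27 − 1×25→2 − 2×1→0
Total coins = 3 + 1 + 2 = 6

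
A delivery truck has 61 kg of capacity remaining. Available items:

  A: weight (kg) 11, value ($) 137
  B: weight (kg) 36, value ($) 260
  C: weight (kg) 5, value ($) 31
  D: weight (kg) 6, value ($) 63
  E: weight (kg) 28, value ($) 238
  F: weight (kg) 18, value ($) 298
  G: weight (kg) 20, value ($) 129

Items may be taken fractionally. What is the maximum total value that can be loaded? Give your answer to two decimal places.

Order: F (298/18=16.56) > A (137/11=12.45) > D (63/6=10.50) > E (238/28=8.50) > B (260/36=7.22) > G (129/20=6.45) > C (31/5=6.20)
Fill: take F (18 @ 298) → take A (11 @ 137) → take D (6 @ 63) → take 26/28 of E → 221.00; 61/61 used.
Total value = 719.00

719.00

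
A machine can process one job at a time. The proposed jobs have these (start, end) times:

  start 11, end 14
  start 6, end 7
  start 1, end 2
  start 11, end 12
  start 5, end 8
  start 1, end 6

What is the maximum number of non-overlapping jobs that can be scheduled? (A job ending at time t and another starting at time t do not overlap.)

Order by finish time; keep every interval that doesn't clash with the previous kept one.
Sorted by end: (1,2)  (1,6)  (6,7)  (5,8)  (11,12)  (11,14)
take (1,2); take (6,7); skip (5,8); take (11,12); skip (11,14).
Selected 3 jobs.

3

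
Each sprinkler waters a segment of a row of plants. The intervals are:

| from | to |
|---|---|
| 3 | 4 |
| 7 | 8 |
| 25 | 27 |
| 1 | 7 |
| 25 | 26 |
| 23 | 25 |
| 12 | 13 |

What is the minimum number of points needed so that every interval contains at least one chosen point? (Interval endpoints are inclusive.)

Process intervals by earliest right end; each time one isn't hit yet, stab at its right endpoint.
By right end: [3,4]  [1,7]  [7,8]  [12,13]  [23,25]  [25,26]  [25,27]
[3,4] uncovered → point at 4; [7,8] uncovered → point at 8; [12,13] uncovered → point at 13; [23,25] uncovered → point at 25.
Points: 4, 8, 13, 25 (4 total).

4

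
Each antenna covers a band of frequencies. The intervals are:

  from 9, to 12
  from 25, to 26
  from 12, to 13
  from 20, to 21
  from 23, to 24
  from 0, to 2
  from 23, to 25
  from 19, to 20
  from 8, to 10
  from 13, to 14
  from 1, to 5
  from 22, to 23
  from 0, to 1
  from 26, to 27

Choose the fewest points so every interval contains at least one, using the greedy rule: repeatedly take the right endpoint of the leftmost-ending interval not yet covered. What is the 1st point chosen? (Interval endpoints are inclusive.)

Sorted: [0,1] [0,2] [1,5] [8,10] [9,12] [12,13] [13,14] [19,20] [20,21] [22,23] [23,24] [23,25] [25,26] [26,27]
{[0,1],[0,2],[1,5]} hit by 1; {[8,10],[9,12]} hit by 10; {[12,13],[13,14]} hit by 13; {[19,20],[20,21]} hit by 20; {[22,23],[23,24],[23,25]} hit by 23; {[25,26],[26,27]} hit by 26.
Points: 1, 10, 13, 20, 23, 26 (6 total).

1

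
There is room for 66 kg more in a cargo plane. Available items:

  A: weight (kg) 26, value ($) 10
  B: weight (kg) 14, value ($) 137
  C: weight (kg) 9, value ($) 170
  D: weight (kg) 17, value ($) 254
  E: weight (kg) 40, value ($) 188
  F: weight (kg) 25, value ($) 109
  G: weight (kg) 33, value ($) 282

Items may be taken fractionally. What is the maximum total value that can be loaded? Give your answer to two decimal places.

783.18

Greedy by value/weight ratio, highest first.
Order: C (170/9=18.89) > D (254/17=14.94) > B (137/14=9.79) > G (282/33=8.55) > E (188/40=4.70) > F (109/25=4.36) > A (10/26=0.38)
Fill: take C (9 @ 170) → take D (17 @ 254) → take B (14 @ 137) → take 26/33 of G → 222.18; 66/66 used.
Total value = 783.18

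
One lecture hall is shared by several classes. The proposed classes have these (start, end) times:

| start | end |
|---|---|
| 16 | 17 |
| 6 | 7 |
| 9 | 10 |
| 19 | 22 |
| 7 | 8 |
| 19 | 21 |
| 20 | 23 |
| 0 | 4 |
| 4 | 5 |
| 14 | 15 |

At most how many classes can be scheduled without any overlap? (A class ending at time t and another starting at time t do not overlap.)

8

Greedy by earliest finish: after sorting by end time, pick each interval compatible with the last pick.
Sorted by end: (0,4)  (4,5)  (6,7)  (7,8)  (9,10)  (14,15)  (16,17)  (19,21)  (19,22)  (20,23)
take (0,4); take (4,5); take (6,7); take (7,8); take (9,10); take (14,15); take (16,17); take (19,21); skip (19,22); skip (20,23).
Selected 8 classes.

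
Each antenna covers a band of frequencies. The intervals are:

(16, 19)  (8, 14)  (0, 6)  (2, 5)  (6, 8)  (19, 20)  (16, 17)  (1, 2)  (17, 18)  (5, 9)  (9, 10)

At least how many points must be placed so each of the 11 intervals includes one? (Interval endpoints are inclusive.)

By right end: [1,2]  [2,5]  [0,6]  [6,8]  [5,9]  [9,10]  [8,14]  [16,17]  [17,18]  [16,19]  [19,20]
[1,2] uncovered → point at 2; [6,8] uncovered → point at 8; [9,10] uncovered → point at 10; [16,17] uncovered → point at 17; [19,20] uncovered → point at 20.
Points: 2, 8, 10, 17, 20 (5 total).

5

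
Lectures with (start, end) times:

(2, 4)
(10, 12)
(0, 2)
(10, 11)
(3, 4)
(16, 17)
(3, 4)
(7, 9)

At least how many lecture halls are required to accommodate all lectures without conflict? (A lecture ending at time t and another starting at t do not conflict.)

Count concurrent intervals with a sweep; the peak is the room count.
starts: [0, 2, 3, 3, 7, 10, 10, 16]
ends:   [2, 4, 4, 4, 9, 11, 12, 17]
s0→1 e2→0 s2→1 s3→2 s3→3  — peak 3.

3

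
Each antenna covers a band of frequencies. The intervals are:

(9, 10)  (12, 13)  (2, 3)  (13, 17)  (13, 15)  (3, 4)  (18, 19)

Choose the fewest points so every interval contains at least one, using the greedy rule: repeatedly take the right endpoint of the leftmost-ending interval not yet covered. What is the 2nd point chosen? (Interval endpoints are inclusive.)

Sort by right endpoint; whenever an interval is uncovered, place a point at its right end.
By right end: [2,3]  [3,4]  [9,10]  [12,13]  [13,15]  [13,17]  [18,19]
[2,3] uncovered → point at 3; [9,10] uncovered → point at 10; [12,13] uncovered → point at 13; [18,19] uncovered → point at 19.
Points: 3, 10, 13, 19 (4 total).

10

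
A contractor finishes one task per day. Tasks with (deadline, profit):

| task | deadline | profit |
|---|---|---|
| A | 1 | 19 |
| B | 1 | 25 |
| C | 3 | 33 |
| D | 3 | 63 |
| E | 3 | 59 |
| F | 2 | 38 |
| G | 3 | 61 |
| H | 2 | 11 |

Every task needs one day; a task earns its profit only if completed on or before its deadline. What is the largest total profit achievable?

Take jobs in profit order; each goes to the latest open slot no later than its deadline.
By profit: D(d3,63), G(d3,61), E(d3,59), F(d2,38), C(d3,33), B(d1,25), A(d1,19), H(d2,11)
D→slot 3; G→slot 2; E→slot 1; F skipped; C skipped; B skipped; A skipped; H skipped.
Profit = 59 + 61 + 63 = 183

183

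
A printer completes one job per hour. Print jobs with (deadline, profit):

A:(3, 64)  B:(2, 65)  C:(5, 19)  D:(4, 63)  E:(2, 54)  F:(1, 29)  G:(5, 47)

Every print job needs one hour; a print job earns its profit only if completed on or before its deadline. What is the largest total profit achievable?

293

Sort by profit descending; place each in the latest free slot ≤ its deadline.
By profit: B(d2,65), A(d3,64), D(d4,63), E(d2,54), G(d5,47), F(d1,29), C(d5,19)
B→slot 2; A→slot 3; D→slot 4; E→slot 1; G→slot 5; F skipped; C skipped.
Profit = 54 + 65 + 64 + 63 + 47 = 293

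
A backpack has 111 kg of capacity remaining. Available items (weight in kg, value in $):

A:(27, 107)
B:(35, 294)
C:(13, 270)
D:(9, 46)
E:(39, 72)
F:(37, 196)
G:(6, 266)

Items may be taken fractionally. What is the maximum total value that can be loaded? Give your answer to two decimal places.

1115.59

Ratios (sorted): G 44.33, C 20.77, B 8.40, F 5.30, D 5.11, A 3.96, E 1.85
take G (6 @ 266); take C (13 @ 270); take B (35 @ 294); take F (37 @ 196); take D (9 @ 46); take 11/27 of A → 43.59. Capacity used 111/111.
Total value = 1115.59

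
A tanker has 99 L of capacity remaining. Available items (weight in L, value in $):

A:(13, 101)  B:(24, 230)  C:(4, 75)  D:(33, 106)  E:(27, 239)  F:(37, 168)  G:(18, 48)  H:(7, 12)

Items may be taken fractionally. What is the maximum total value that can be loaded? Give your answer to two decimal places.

785.76

Sort by value per unit weight and fill in that order.
Order: C (75/4=18.75) > B (230/24=9.58) > E (239/27=8.85) > A (101/13=7.77) > F (168/37=4.54) > D (106/33=3.21) > G (48/18=2.67) > H (12/7=1.71)
Fill: take C (4 @ 75) → take B (24 @ 230) → take E (27 @ 239) → take A (13 @ 101) → take 31/37 of F → 140.76; 99/99 used.
Total value = 785.76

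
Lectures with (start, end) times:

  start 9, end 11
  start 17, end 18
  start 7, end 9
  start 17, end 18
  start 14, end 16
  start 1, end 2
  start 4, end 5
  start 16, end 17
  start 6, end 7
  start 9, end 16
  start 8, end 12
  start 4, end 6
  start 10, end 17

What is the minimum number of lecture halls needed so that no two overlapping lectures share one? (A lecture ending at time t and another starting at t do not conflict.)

4

starts: [1, 4, 4, 6, 7, 8, 9, 9, 10, 14, 16, 17, 17]
ends:   [2, 5, 6, 7, 9, 11, 12, 16, 16, 17, 17, 18, 18]
s1→1 e2→0 s4→1 s4→2 e5→1 e6→0 s6→1 e7→0 s7→1 s8→2 e9→1 s9→2 s9→3 s10→4  — peak 4.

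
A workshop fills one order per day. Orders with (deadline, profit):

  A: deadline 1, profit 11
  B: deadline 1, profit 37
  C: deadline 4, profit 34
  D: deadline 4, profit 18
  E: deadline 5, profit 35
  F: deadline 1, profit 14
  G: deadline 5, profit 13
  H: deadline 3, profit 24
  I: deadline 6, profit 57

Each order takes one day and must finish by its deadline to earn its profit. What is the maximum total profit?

205

Take jobs in profit order; each goes to the latest open slot no later than its deadline.
Profit order: I=57 B=37 E=35 C=34 H=24 D=18 F=14 G=13 A=11
Assign: I→slot 6, B→slot 1, E→slot 5, C→slot 4, H→slot 3, D→slot 2, F skipped, G skipped, A skipped.
Slots: [1:B] [2:D] [3:H] [4:C] [5:E] [6:I]
Profit = 37 + 18 + 24 + 34 + 35 + 57 = 205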